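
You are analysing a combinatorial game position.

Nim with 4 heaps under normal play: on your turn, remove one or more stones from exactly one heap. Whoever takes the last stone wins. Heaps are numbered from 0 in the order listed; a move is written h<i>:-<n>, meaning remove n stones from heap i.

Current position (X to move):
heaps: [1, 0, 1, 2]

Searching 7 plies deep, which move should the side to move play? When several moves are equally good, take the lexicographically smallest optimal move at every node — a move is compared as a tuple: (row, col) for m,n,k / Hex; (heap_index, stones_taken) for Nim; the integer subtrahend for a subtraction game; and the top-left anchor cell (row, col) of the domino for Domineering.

ply 1, X at (1,0,1,2) | h0:-1=-1→(0,0,1,2); h2:-1=-1→(1,0,0,2); h3:-1=-1→(1,0,1,1); h3:-2=+1→(1,0,1,0)*
ply 2, O at (1,0,1,0) | h0:-1=-1→(0,0,1,0)*; h2:-1=-1→(1,0,0,0)
ply 3, X at (0,0,1,0) | h2:-1=+1→(0,0,0,0)*
ply 4: (0,0,0,0) is terminal -1 (O); from (1,0,1,2) depth 7

X's best at [(1,0,1,2)]: h3:-2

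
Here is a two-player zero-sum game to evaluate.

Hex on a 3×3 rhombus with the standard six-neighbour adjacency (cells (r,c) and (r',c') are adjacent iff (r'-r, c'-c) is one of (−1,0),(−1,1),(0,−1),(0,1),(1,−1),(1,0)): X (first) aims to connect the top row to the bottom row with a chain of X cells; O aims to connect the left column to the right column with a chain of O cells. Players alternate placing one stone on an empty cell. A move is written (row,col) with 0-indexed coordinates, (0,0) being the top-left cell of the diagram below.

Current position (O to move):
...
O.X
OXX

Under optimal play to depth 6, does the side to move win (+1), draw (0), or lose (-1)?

p1 O@[.../O.X/OXX]: (0,0)[O../O.X/OXX]-1 (0,1)[.O./O.X/OXX]-1 (0,2)[..O/O.X/OXX]+1* (1,1)[.../OOX/OXX]-1
p2 X@[..O/O.X/OXX]: (0,0)[X.O/O.X/OXX]-1* (0,1)[.XO/O.X/OXX]-1 (1,1)[..O/OXX/OXX]-1
p3 O@[X.O/O.X/OXX]: (0,1)[XOO/O.X/OXX]+1* (1,1)[X.O/OOX/OXX]+1
p4 X@[XOO/O.X/OXX] terminal -1; root [.../O.X/OXX] d6

value(.../O.X/OXX, O) = +1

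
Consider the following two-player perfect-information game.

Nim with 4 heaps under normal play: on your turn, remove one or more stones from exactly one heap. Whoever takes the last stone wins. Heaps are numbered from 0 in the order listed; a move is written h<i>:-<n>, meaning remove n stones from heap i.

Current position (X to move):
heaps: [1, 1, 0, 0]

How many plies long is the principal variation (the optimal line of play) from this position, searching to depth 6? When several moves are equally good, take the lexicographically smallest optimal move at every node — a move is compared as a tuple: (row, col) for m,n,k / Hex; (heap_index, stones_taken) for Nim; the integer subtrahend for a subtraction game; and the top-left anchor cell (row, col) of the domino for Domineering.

p1 X@[(1,1,0,0)]: h0:-1[(0,1,0,0)]-1* h1:-1[(1,0,0,0)]-1
p2 O@[(0,1,0,0)]: h1:-1[(0,0,0,0)]+1*
p3 X@[(0,0,0,0)] terminal -1; root [(1,1,0,0)] d6

PV length from [(1,1,0,0)]: 2 plies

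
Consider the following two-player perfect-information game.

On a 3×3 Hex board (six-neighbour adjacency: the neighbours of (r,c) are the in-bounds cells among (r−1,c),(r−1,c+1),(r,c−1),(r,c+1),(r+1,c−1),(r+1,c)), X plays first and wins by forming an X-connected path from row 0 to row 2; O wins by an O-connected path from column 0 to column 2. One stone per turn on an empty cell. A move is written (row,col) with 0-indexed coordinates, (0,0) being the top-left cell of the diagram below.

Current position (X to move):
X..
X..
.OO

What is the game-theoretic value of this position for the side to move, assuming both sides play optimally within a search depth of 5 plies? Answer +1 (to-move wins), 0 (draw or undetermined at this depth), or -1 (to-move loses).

value(X../X../.OO, X) = +1

[X../X../.OO] X move#1: (0,1):-1/XX./X../.OO, (0,2):-1/X.X/X../.OO, (1,1):-1/X../XX./.OO, (1,2):-1/X../X.X/.OO, (2,0):+1/X../X../XOO*
[X../X../XOO] end (terminal -1, O#2); searched X../X../.OO to 5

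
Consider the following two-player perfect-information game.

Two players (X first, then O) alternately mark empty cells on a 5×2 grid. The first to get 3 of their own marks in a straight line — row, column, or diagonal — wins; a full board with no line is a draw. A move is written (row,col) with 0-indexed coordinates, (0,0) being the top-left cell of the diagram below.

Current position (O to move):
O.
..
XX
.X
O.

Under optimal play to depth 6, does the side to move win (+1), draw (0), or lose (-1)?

[O./../XX/.X/O.] O move#1: (0,1):-1/OO/../XX/.X/O.*, (1,0):-1/O./O./XX/.X/O., (1,1):-1/O./.O/XX/.X/O., (3,0):-1/O./../XX/OX/O., (4,1):-1/O./../XX/.X/OO
[OO/../XX/.X/O.] X move#2: (1,0):+1/OO/X./XX/.X/O.*, (1,1):+1/OO/.X/XX/.X/O., (3,0):+1/OO/../XX/XX/O., (4,1):+1/OO/../XX/.X/OX
[OO/X./XX/.X/O.] O move#3: (1,1):-1/OO/XO/XX/.X/O.*, (3,0):-1/OO/X./XX/OX/O., (4,1):-1/OO/X./XX/.X/OO
[OO/XO/XX/.X/O.] X move#4: (3,0):+1/OO/XO/XX/XX/O.*, (4,1):+1/OO/XO/XX/.X/OX
[OO/XO/XX/XX/O.] end (terminal -1, O#5); searched O./../XX/.X/O. to 6

value(O./../XX/.X/O., O) = -1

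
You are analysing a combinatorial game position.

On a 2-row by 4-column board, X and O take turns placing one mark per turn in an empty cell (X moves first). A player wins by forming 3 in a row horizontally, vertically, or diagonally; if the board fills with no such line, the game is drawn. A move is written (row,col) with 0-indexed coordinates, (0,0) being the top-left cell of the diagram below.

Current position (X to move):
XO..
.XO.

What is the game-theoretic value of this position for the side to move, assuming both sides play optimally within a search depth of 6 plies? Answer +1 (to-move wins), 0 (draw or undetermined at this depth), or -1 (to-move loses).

ply 1, X at XO../.XO. | (0,2)=+0→XOX./.XO.*; (0,3)=+0→XO.X/.XO.; (1,0)=+0→XO../XXO.; (1,3)=+0→XO../.XOX
ply 2, O at XOX./.XO. | (0,3)=+0→XOXO/.XO.*; (1,0)=+0→XOX./OXO.; (1,3)=+0→XOX./.XOO
ply 3, X at XOXO/.XO. | (1,0)=+0→XOXO/XXO.*; (1,3)=+0→XOXO/.XOX
ply 4, O at XOXO/XXO. | (1,3)=+0→XOXO/XXOO*
ply 5: XOXO/XXOO is terminal +0 (X); from XO../.XO. depth 6

value(XO../.XO., X) = 0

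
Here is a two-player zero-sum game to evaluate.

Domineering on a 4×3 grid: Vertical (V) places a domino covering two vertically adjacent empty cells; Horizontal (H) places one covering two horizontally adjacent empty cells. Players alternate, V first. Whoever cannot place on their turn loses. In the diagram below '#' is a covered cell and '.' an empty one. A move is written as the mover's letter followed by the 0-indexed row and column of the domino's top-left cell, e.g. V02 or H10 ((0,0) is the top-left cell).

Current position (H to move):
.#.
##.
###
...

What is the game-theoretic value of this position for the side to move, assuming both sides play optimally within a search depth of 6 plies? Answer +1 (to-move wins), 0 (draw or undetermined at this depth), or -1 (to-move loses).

value(.#./##./###/..., H) = -1

ply 1, H at .#./##./###/... | H30=-1→.#./##./###/##.*; H31=-1→.#./##./###/.##
ply 2, V at .#./##./###/##. | V02=+1→.##/###/###/##.*
ply 3: .##/###/###/##. is terminal -1 (H); from .#./##./###/... depth 6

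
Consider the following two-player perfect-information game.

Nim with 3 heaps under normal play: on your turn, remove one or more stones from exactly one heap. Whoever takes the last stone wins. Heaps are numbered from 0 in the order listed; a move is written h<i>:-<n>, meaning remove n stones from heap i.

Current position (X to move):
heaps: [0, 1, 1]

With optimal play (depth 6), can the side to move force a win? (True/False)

ply 1, X at (0,1,1) | h1:-1=-1→(0,0,1)*; h2:-1=-1→(0,1,0)
ply 2, O at (0,0,1) | h2:-1=+1→(0,0,0)*
ply 3: (0,0,0) is terminal -1 (X); from (0,1,1) depth 6

X winning at [(0,1,1)]: False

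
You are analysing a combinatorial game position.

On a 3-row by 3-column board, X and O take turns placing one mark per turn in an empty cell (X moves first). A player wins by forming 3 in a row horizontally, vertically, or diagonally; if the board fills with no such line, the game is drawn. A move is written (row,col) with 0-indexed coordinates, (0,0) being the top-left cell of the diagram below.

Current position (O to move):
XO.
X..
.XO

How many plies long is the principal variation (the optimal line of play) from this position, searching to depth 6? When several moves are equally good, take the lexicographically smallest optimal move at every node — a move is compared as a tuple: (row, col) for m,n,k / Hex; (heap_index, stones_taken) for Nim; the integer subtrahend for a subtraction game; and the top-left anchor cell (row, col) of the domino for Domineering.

ply 1, O at XO./X../.XO | (0,2)=-1→XOO/X../.XO; (1,1)=-1→XO./XO./.XO; (1,2)=-1→XO./X.O/.XO; (2,0)=+0→XO./X../OXO*
ply 2, X at XO./X../OXO | (0,2)=+0→XOX/X../OXO*; (1,1)=+0→XO./XX./OXO; (1,2)=+0→XO./X.X/OXO
ply 3, O at XOX/X../OXO | (1,1)=+0→XOX/XO./OXO*; (1,2)=+0→XOX/X.O/OXO
ply 4, X at XOX/XO./OXO | (1,2)=+0→XOX/XOX/OXO*
ply 5: XOX/XOX/OXO is terminal +0 (O); from XO./X../.XO depth 6

PV length from [XO./X../.XO]: 4 plies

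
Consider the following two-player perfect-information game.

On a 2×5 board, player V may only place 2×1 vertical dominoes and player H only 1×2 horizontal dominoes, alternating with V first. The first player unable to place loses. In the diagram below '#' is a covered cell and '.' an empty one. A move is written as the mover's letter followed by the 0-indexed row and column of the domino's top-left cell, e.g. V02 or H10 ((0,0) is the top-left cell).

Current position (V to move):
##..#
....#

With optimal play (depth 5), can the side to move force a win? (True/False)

p1 V@[##..#/....#]: V02[###.#/..#.#]+1* V03[##.##/...##]-1
p2 H@[###.#/..#.#]: H10[###.#/###.#]-1*
p3 V@[###.#/###.#]: V03[#####/#####]+1*
p4 H@[#####/#####] terminal -1; root [##..#/....#] d5

V winning at [##..#/....#]: True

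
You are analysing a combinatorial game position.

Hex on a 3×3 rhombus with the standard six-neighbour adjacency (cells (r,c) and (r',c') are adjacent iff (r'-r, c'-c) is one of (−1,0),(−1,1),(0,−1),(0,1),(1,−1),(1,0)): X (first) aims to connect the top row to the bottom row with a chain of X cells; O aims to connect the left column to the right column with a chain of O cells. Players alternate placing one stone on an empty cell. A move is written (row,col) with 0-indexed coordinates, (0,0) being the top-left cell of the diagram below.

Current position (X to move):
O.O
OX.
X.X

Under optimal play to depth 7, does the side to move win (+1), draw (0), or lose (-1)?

[O.O/OX./X.X] X move#1: (0,1):+1/OXO/OX./X.X*, (1,2):-1/O.O/OXX/X.X, (2,1):-1/O.O/OX./XXX
[OXO/OX./X.X] end (terminal -1, O#2); searched O.O/OX./X.X to 7

value(O.O/OX./X.X, X) = +1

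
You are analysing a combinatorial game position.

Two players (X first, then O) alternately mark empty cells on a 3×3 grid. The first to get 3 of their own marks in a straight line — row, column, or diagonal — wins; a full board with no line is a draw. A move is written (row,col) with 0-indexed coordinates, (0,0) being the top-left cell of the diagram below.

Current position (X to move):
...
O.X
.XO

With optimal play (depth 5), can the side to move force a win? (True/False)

X winning at [.../O.X/.XO]: False

[.../O.X/.XO] X move#1: (0,0):+0/X../O.X/.XO*, (0,1):+0/.X./O.X/.XO, (0,2):-1/..X/O.X/.XO, (1,1):+0/.../OXX/.XO, (2,0):+0/.../O.X/XXO
[X../O.X/.XO] O move#2: (0,1):+0/XO./O.X/.XO*, (0,2):+0/X.O/O.X/.XO, (1,1):+0/X../OOX/.XO, (2,0):-1/X../O.X/OXO
[XO./O.X/.XO] X move#3: (0,2):+0/XOX/O.X/.XO*, (1,1):+0/XO./OXX/.XO, (2,0):+0/XO./O.X/XXO
[XOX/O.X/.XO] O move#4: (1,1):+0/XOX/OOX/.XO*, (2,0):+0/XOX/O.X/OXO
[XOX/OOX/.XO] X move#5: (2,0):+0/XOX/OOX/XXO*
[XOX/OOX/XXO] end (terminal +0, O#6); searched .../O.X/.XO to 5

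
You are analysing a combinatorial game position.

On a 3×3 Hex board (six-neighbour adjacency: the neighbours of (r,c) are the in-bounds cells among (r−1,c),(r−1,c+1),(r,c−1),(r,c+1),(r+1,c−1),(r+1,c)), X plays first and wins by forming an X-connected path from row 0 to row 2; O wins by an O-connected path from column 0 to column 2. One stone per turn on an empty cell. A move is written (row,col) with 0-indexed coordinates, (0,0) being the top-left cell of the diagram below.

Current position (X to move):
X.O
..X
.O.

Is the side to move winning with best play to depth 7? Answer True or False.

[X.O/..X/.O.] X move#1: (0,1):-1/XXO/..X/.O., (1,0):-1/X.O/X.X/.O., (1,1):+1/X.O/.XX/.O.*, (2,0):-1/X.O/..X/XO., (2,2):-1/X.O/..X/.OX
[X.O/.XX/.O.] O move#2: (0,1):-1/XOO/.XX/.O.*, (1,0):-1/X.O/OXX/.O., (2,0):-1/X.O/.XX/OO., (2,2):-1/X.O/.XX/.OO
[XOO/.XX/.O.] X move#3: (1,0):+1/XOO/XXX/.O.*, (2,0):-1/XOO/.XX/XO., (2,2):-1/XOO/.XX/.OX
[XOO/XXX/.O.] O move#4: (2,0):-1/XOO/XXX/OO.*, (2,2):-1/XOO/XXX/.OO
[XOO/XXX/OO.] X move#5: (2,2):+1/XOO/XXX/OOX*
[XOO/XXX/OOX] end (terminal -1, O#6); searched X.O/..X/.O. to 7

X winning at [X.O/..X/.O.]: True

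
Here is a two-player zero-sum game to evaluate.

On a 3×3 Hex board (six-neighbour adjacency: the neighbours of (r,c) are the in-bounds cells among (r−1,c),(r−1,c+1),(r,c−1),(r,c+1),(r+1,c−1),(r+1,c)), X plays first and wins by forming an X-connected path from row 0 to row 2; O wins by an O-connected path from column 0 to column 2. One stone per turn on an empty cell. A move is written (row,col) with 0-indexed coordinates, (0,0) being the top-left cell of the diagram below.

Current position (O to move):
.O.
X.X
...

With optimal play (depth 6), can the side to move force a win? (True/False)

O winning at [.O./X.X/...]: False

ply 1, O at .O./X.X/... | (0,0)=-1→OO./X.X/...*; (0,2)=-1→.OO/X.X/...; (1,1)=-1→.O./XOX/...; (2,0)=-1→.O./X.X/O..; (2,1)=-1→.O./X.X/.O.; (2,2)=-1→.O./X.X/..O
ply 2, X at OO./X.X/... | (0,2)=+1→OOX/X.X/...*; (1,1)=-1→OO./XXX/...; (2,0)=-1→OO./X.X/X..; (2,1)=-1→OO./X.X/.X.; (2,2)=-1→OO./X.X/..X
ply 3, O at OOX/X.X/... | (1,1)=-1→OOX/XOX/...*; (2,0)=-1→OOX/X.X/O..; (2,1)=-1→OOX/X.X/.O.; (2,2)=-1→OOX/X.X/..O
ply 4, X at OOX/XOX/... | (2,0)=+1→OOX/XOX/X..*; (2,1)=+1→OOX/XOX/.X.; (2,2)=+1→OOX/XOX/..X
ply 5, O at OOX/XOX/X.. | (2,1)=-1→OOX/XOX/XO.*; (2,2)=-1→OOX/XOX/X.O
ply 6, X at OOX/XOX/XO. | (2,2)=+1→OOX/XOX/XOX*
ply 7: OOX/XOX/XOX is terminal -1 (O); from .O./X.X/... depth 6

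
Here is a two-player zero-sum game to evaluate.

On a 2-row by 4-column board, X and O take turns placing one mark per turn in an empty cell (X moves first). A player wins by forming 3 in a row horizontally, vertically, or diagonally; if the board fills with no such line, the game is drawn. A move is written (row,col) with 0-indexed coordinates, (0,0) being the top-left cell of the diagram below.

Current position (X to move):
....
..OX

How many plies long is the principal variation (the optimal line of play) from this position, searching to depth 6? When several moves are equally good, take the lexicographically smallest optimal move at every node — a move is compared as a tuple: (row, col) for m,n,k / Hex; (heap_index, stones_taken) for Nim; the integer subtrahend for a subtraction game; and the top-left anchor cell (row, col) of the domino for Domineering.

ply 1, X at ..../..OX | (0,0)=+0→X.../..OX*; (0,1)=+0→.X../..OX; (0,2)=+0→..X./..OX; (0,3)=+0→...X/..OX; (1,0)=+0→..../X.OX; (1,1)=+0→..../.XOX
ply 2, O at X.../..OX | (0,1)=+0→XO../..OX*; (0,2)=+0→X.O./..OX; (0,3)=+0→X..O/..OX; (1,0)=+0→X.../O.OX; (1,1)=+0→X.../.OOX
ply 3, X at XO../..OX | (0,2)=+0→XOX./..OX*; (0,3)=+0→XO.X/..OX; (1,0)=+0→XO../X.OX; (1,1)=+0→XO../.XOX
ply 4, O at XOX./..OX | (0,3)=+0→XOXO/..OX*; (1,0)=+0→XOX./O.OX; (1,1)=+0→XOX./.OOX
ply 5, X at XOXO/..OX | (1,0)=+0→XOXO/X.OX*; (1,1)=+0→XOXO/.XOX
ply 6, O at XOXO/X.OX | (1,1)=+0→XOXO/XOOX*
ply 7: XOXO/XOOX is terminal +0 (X); from ..../..OX depth 6

PV length from [..../..OX]: 6 plies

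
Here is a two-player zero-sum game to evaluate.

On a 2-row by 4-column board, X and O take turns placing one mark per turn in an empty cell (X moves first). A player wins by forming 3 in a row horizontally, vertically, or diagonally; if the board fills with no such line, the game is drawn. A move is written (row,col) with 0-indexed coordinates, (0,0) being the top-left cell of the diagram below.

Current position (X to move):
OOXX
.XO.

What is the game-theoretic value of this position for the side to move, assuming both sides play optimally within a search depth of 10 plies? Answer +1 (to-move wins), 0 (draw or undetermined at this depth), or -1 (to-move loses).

p1 X@[OOXX/.XO.]: (1,0)[OOXX/XXO.]+0* (1,3)[OOXX/.XOX]+0
p2 O@[OOXX/XXO.]: (1,3)[OOXX/XXOO]+0*
p3 X@[OOXX/XXOO] terminal +0; root [OOXX/.XO.] d10

value(OOXX/.XO., X) = 0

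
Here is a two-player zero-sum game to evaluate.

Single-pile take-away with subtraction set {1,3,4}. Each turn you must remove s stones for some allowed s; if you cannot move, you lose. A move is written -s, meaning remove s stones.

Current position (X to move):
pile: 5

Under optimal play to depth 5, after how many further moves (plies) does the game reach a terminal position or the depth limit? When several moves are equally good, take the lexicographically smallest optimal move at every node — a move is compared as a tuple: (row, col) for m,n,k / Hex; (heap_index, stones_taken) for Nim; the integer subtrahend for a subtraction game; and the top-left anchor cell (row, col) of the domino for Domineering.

p1 X@[5]: -1[4]-1 -3[2]+1* -4[1]-1
p2 O@[2]: -1[1]-1*
p3 X@[1]: -1[0]+1*
p4 O@[0] terminal -1; root [5] d5

PV length from [5]: 3 plies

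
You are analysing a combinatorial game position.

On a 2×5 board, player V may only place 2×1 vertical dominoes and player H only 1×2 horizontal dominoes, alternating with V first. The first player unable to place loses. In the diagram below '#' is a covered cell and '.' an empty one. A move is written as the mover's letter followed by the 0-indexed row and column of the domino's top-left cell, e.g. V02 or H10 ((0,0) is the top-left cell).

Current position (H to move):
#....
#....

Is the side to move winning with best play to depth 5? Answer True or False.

ply 1, H at #..../#.... | H01=-1→###../#....; H02=+1→#.##./#....*; H03=-1→#..##/#....; H11=-1→#..../###..; H12=+1→#..../#.##.; H13=-1→#..../#..##
ply 2, V at #.##./#.... | V01=-1→####./##...*; V04=-1→#.###/#...#
ply 3, H at ####./##... | H12=-1→####./####.; H13=+1→####./##.##*
ply 4: ####./##.## is terminal -1 (V); from #..../#.... depth 5

H winning at [#..../#....]: True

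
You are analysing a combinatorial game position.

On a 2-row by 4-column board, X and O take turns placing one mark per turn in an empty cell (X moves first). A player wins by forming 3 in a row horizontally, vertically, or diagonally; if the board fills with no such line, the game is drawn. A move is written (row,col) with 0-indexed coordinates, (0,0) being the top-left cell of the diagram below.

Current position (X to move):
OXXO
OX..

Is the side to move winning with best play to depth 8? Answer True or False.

X winning at [OXXO/OX..]: False

p1 X@[OXXO/OX..]: (1,2)[OXXO/OXX.]+0* (1,3)[OXXO/OX.X]+0
p2 O@[OXXO/OXX.]: (1,3)[OXXO/OXXO]+0*
p3 X@[OXXO/OXXO] terminal +0; root [OXXO/OX..] d8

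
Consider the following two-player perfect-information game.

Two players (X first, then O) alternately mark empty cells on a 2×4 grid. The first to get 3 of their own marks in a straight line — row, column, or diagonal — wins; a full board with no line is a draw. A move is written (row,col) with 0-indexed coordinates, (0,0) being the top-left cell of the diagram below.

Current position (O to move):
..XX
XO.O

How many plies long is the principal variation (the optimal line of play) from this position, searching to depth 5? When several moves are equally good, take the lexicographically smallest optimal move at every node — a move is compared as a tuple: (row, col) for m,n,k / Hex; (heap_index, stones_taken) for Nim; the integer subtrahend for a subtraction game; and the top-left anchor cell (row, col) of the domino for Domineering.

p1 O@[..XX/XO.O]: (0,0)[O.XX/XO.O]-1 (0,1)[.OXX/XO.O]+0 (1,2)[..XX/XOOO]+1*
p2 X@[..XX/XOOO] terminal -1; root [..XX/XO.O] d5

PV length from [..XX/XO.O]: 1 ply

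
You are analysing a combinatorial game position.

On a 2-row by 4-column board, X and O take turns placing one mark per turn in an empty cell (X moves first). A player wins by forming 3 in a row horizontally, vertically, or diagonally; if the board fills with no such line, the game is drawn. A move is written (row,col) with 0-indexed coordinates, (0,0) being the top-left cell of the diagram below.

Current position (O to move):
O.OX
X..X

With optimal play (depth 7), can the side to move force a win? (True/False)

O winning at [O.OX/X..X]: True

p1 O@[O.OX/X..X]: (0,1)[OOOX/X..X]+1* (1,1)[O.OX/XO.X]+0 (1,2)[O.OX/X.OX]+0
p2 X@[OOOX/X..X] terminal -1; root [O.OX/X..X] d7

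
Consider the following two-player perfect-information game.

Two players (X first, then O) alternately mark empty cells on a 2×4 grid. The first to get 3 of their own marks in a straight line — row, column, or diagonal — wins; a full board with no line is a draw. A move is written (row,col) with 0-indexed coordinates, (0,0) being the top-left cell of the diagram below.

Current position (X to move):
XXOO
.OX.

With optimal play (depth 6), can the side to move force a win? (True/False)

p1 X@[XXOO/.OX.]: (1,0)[XXOO/XOX.]+0* (1,3)[XXOO/.OXX]+0
p2 O@[XXOO/XOX.]: (1,3)[XXOO/XOXO]+0*
p3 X@[XXOO/XOXO] terminal +0; root [XXOO/.OX.] d6

X winning at [XXOO/.OX.]: False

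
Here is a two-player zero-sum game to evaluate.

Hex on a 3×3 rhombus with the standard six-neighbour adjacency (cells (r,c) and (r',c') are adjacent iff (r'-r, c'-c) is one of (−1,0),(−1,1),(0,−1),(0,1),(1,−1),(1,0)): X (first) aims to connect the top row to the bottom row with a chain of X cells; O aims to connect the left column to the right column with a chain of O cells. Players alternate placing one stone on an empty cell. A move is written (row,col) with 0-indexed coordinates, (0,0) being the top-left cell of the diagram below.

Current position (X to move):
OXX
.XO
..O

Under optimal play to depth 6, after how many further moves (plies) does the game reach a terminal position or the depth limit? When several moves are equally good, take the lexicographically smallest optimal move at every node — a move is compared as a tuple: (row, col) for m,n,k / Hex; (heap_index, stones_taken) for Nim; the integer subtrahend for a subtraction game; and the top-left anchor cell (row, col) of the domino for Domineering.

PV length from [OXX/.XO/..O]: 3 plies

p1 X@[OXX/.XO/..O]: (1,0)[OXX/XXO/..O]+1* (2,0)[OXX/.XO/X.O]+1 (2,1)[OXX/.XO/.XO]+1
p2 O@[OXX/XXO/..O]: (2,0)[OXX/XXO/O.O]-1* (2,1)[OXX/XXO/.OO]-1
p3 X@[OXX/XXO/O.O]: (2,1)[OXX/XXO/OXO]+1*
p4 O@[OXX/XXO/OXO] terminal -1; root [OXX/.XO/..O] d6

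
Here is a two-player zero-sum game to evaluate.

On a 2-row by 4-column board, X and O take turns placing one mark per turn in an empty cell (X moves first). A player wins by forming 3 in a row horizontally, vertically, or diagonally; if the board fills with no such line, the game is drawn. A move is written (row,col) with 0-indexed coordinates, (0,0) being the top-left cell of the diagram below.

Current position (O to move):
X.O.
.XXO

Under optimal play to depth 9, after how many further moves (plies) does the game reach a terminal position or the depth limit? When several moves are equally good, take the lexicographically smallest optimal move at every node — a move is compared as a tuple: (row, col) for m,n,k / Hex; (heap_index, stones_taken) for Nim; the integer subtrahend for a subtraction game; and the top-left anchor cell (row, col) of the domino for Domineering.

PV length from [X.O./.XXO]: 3 plies

[X.O./.XXO] O move#1: (0,1):-1/XOO./.XXO, (0,3):-1/X.OO/.XXO, (1,0):+0/X.O./OXXO*
[X.O./OXXO] X move#2: (0,1):+0/XXO./OXXO*, (0,3):+0/X.OX/OXXO
[XXO./OXXO] O move#3: (0,3):+0/XXOO/OXXO*
[XXOO/OXXO] end (terminal +0, X#4); searched X.O./.XXO to 9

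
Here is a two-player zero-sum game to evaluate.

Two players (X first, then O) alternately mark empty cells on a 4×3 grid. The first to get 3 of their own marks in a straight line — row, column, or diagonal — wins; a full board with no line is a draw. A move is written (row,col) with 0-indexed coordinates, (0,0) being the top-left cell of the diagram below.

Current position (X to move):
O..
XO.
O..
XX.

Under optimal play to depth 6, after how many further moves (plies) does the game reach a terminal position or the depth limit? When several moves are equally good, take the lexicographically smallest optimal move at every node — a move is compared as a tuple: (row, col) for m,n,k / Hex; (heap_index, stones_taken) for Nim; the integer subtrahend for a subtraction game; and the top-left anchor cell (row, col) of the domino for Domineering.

PV length from [O../XO./O../XX.]: 1 ply

[O../XO./O../XX.] X move#1: (0,1):-1/OX./XO./O../XX., (0,2):-1/O.X/XO./O../XX., (1,2):-1/O../XOX/O../XX., (2,1):-1/O../XO./OX./XX., (2,2):-1/O../XO./O.X/XX., (3,2):+1/O../XO./O../XXX*
[O../XO./O../XXX] end (terminal -1, O#2); searched O../XO./O../XX. to 6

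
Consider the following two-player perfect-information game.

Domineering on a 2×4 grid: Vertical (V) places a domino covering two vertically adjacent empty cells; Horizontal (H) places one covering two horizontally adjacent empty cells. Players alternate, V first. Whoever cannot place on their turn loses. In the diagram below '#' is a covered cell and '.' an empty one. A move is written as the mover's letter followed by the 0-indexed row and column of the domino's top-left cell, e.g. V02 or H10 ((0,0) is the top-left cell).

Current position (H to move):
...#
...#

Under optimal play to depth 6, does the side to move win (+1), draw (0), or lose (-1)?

p1 H@[...#/...#]: H00[##.#/...#]+1* H01[.###/...#]+1 H10[...#/##.#]+1 H11[...#/.###]+1
p2 V@[##.#/...#]: V02[####/..##]-1*
p3 H@[####/..##]: H10[####/####]+1*
p4 V@[####/####] terminal -1; root [...#/...#] d6

value(...#/...#, H) = +1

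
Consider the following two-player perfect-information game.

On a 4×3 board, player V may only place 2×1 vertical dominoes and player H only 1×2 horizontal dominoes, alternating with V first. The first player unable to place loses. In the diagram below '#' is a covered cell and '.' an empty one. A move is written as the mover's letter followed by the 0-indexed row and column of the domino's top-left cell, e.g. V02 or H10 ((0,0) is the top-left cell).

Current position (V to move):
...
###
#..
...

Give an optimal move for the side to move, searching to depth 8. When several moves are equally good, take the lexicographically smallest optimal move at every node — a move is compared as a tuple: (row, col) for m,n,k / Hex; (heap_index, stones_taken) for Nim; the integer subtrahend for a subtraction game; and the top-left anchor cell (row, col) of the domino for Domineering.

p1 V@[.../###/#../...]: V21[.../###/##./.#.]+1* V22[.../###/#.#/..#]-1
p2 H@[.../###/##./.#.]: H00[##./###/##./.#.]-1* H01[.##/###/##./.#.]-1
p3 V@[##./###/##./.#.]: V22[##./###/###/.##]+1*
p4 H@[##./###/###/.##] terminal -1; root [.../###/#../...] d8

V's best at [.../###/#../...]: V21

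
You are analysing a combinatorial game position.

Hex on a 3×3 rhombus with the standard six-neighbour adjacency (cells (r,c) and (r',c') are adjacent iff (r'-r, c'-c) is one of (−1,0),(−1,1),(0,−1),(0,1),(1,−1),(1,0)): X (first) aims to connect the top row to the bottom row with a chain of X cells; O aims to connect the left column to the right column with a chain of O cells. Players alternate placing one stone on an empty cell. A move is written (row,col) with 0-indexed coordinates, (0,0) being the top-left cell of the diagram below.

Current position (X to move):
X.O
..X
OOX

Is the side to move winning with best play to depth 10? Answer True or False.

X winning at [X.O/..X/OOX]: True

[X.O/..X/OOX] X move#1: (0,1):-1/XXO/..X/OOX, (1,0):-1/X.O/X.X/OOX, (1,1):+1/X.O/.XX/OOX*
[X.O/.XX/OOX] O move#2: (0,1):-1/XOO/.XX/OOX*, (1,0):-1/X.O/OXX/OOX
[XOO/.XX/OOX] X move#3: (1,0):+1/XOO/XXX/OOX*
[XOO/XXX/OOX] end (terminal -1, O#4); searched X.O/..X/OOX to 10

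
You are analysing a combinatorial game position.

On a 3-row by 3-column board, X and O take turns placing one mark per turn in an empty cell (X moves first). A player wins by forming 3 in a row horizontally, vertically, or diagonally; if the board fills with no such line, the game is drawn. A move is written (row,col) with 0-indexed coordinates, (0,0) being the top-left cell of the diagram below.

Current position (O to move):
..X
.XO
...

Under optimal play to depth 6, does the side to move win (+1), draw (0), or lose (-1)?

value(..X/.XO/..., O) = -1

[..X/.XO/...] O move#1: (0,0):-1/O.X/.XO/...*, (0,1):-1/.OX/.XO/..., (1,0):-1/..X/OXO/..., (2,0):-1/..X/.XO/O.., (2,1):-1/..X/.XO/.O., (2,2):-1/..X/.XO/..O
[O.X/.XO/...] X move#2: (0,1):+1/OXX/.XO/...*, (1,0):+0/O.X/XXO/..., (2,0):+1/O.X/.XO/X.., (2,1):+1/O.X/.XO/.X., (2,2):+0/O.X/.XO/..X
[OXX/.XO/...] O move#3: (1,0):-1/OXX/OXO/...*, (2,0):-1/OXX/.XO/O.., (2,1):-1/OXX/.XO/.O., (2,2):-1/OXX/.XO/..O
[OXX/OXO/...] X move#4: (2,0):+1/OXX/OXO/X..*, (2,1):+1/OXX/OXO/.X., (2,2):-1/OXX/OXO/..X
[OXX/OXO/X..] end (terminal -1, O#5); searched ..X/.XO/... to 6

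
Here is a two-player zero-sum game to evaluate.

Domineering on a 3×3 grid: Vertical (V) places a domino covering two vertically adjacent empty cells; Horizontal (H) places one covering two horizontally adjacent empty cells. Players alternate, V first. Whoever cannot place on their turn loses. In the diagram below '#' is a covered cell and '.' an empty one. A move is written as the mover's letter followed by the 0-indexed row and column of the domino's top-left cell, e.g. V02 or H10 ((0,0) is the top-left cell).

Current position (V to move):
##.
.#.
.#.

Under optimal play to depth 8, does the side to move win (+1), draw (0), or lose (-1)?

ply 1, V at ##./.#./.#. | V02=+1→###/.##/.#.*; V10=+1→##./##./##.; V12=+1→##./.##/.##
ply 2: ###/.##/.#. is terminal -1 (H); from ##./.#./.#. depth 8

value(##./.#./.#., V) = +1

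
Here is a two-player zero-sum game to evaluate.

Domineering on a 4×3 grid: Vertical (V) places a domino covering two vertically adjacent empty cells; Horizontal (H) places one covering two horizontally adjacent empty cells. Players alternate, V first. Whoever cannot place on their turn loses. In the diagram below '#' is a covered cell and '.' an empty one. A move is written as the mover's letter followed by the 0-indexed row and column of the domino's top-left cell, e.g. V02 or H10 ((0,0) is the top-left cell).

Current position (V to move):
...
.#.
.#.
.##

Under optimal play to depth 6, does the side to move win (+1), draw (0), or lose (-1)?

[.../.#./.#./.##] V move#1: V00:+1/#../##./.#./.##*, V02:+1/..#/.##/.#./.##, V10:+1/.../##./##./.##, V12:+1/.../.##/.##/.##, V20:+1/.../.#./##./###
[#../##./.#./.##] H move#2: H01:-1/###/##./.#./.##*
[###/##./.#./.##] V move#3: V12:+1/###/###/.##/.##*, V20:+1/###/##./##./###
[###/###/.##/.##] end (terminal -1, H#4); searched .../.#./.#./.## to 6

value(.../.#./.#./.##, V) = +1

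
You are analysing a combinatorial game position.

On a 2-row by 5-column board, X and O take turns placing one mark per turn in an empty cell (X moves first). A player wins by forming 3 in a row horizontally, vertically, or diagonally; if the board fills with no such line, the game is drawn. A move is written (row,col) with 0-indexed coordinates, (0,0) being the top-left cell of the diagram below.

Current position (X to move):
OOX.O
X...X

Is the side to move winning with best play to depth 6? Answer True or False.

X winning at [OOX.O/X...X]: True

p1 X@[OOX.O/X...X]: (0,3)[OOXXO/X...X]+0 (1,1)[OOX.O/XX..X]+0 (1,2)[OOX.O/X.X.X]+1* (1,3)[OOX.O/X..XX]+0
p2 O@[OOX.O/X.X.X]: (0,3)[OOXOO/X.X.X]-1* (1,1)[OOX.O/XOX.X]-1 (1,3)[OOX.O/X.XOX]-1
p3 X@[OOXOO/X.X.X]: (1,1)[OOXOO/XXX.X]+1* (1,3)[OOXOO/X.XXX]+1
p4 O@[OOXOO/XXX.X] terminal -1; root [OOX.O/X...X] d6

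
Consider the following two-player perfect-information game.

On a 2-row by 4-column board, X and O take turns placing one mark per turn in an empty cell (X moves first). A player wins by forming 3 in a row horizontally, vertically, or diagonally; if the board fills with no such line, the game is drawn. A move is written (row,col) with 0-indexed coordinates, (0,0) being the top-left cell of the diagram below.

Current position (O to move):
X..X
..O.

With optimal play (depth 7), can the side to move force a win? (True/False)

O winning at [X..X/..O.]: True

ply 1, O at X..X/..O. | (0,1)=+0→XO.X/..O.; (0,2)=+0→X.OX/..O.; (1,0)=+0→X..X/O.O.; (1,1)=+1→X..X/.OO.*; (1,3)=+0→X..X/..OO
ply 2, X at X..X/.OO. | (0,1)=-1→XX.X/.OO.*; (0,2)=-1→X.XX/.OO.; (1,0)=-1→X..X/XOO.; (1,3)=-1→X..X/.OOX
ply 3, O at XX.X/.OO. | (0,2)=+1→XXOX/.OO.*; (1,0)=+1→XX.X/OOO.; (1,3)=+1→XX.X/.OOO
ply 4, X at XXOX/.OO. | (1,0)=-1→XXOX/XOO.*; (1,3)=-1→XXOX/.OOX
ply 5, O at XXOX/XOO. | (1,3)=+1→XXOX/XOOO*
ply 6: XXOX/XOOO is terminal -1 (X); from X..X/..O. depth 7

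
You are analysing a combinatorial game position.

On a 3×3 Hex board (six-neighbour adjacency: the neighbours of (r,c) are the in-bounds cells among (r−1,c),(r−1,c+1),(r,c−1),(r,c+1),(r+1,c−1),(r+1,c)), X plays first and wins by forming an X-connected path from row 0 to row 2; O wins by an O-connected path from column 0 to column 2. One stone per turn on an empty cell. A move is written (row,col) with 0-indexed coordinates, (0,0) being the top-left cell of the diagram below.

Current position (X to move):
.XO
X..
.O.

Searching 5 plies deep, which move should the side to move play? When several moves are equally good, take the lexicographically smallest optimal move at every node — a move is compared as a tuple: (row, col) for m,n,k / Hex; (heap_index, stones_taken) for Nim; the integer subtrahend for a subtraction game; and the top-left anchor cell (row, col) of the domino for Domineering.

[.XO/X../.O.] X move#1: (0,0):-1/XXO/X../.O., (1,1):-1/.XO/XX./.O., (1,2):-1/.XO/X.X/.O., (2,0):+1/.XO/X../XO.*, (2,2):-1/.XO/X../.OX
[.XO/X../XO.] end (terminal -1, O#2); searched .XO/X../.O. to 5

X's best at [.XO/X../.O.]: (2,0)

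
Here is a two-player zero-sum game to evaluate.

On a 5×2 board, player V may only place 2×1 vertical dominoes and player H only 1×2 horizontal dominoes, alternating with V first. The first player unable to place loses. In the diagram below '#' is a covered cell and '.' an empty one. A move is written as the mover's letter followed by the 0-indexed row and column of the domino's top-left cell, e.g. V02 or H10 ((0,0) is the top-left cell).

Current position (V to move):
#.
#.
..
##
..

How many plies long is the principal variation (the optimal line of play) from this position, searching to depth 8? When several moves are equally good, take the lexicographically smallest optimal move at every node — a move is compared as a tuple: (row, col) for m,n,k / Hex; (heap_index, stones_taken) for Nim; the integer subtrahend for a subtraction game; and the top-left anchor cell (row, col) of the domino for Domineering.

[#./#./../##/..] V move#1: V01:-1/##/##/../##/..*, V11:-1/#./##/.#/##/..
[##/##/../##/..] H move#2: H20:+1/##/##/##/##/..*, H40:+1/##/##/../##/##
[##/##/##/##/..] end (terminal -1, V#3); searched #./#./../##/.. to 8

PV length from [#./#./../##/..]: 2 plies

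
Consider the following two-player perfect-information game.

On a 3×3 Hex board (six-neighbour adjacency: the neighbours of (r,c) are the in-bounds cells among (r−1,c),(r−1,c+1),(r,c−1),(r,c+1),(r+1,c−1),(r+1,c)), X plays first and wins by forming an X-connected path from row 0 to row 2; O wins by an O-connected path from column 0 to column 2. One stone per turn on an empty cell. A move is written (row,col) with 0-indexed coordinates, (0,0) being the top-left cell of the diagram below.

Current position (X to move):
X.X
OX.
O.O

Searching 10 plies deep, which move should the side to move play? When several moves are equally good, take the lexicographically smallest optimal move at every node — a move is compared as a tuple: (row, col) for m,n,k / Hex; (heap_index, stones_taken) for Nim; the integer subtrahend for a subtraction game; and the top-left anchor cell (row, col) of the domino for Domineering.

X's best at [X.X/OX./O.O]: (2,1)

ply 1, X at X.X/OX./O.O | (0,1)=-1→XXX/OX./O.O; (1,2)=-1→X.X/OXX/O.O; (2,1)=+1→X.X/OX./OXO*
ply 2: X.X/OX./OXO is terminal -1 (O); from X.X/OX./O.O depth 10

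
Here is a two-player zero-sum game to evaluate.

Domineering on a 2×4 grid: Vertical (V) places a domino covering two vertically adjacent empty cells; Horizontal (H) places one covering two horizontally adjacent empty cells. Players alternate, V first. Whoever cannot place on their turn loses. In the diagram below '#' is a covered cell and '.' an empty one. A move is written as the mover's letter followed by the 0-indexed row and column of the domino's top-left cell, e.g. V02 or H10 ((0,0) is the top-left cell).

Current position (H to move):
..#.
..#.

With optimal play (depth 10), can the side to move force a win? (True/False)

[..#./..#.] H move#1: H00:+1/###./..#.*, H10:+1/..#./###.
[###./..#.] V move#2: V03:-1/####/..##*
[####/..##] H move#3: H10:+1/####/####*
[####/####] end (terminal -1, V#4); searched ..#./..#. to 10

H winning at [..#./..#.]: True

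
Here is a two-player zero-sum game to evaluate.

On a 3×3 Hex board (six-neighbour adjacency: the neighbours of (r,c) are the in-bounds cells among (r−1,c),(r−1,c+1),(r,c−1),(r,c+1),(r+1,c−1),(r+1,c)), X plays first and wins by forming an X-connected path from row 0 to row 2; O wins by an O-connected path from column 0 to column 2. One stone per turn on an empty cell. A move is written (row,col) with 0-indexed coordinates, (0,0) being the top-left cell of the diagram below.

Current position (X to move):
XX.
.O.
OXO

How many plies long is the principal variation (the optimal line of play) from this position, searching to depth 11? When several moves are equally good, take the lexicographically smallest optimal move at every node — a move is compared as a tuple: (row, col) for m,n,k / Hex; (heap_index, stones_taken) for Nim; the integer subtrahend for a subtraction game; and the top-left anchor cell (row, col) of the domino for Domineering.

p1 X@[XX./.O./OXO]: (0,2)[XXX/.O./OXO]-1* (1,0)[XX./XO./OXO]-1 (1,2)[XX./.OX/OXO]-1
p2 O@[XXX/.O./OXO]: (1,0)[XXX/OO./OXO]-1 (1,2)[XXX/.OO/OXO]+1*
p3 X@[XXX/.OO/OXO] terminal -1; root [XX./.O./OXO] d11

PV length from [XX./.O./OXO]: 2 plies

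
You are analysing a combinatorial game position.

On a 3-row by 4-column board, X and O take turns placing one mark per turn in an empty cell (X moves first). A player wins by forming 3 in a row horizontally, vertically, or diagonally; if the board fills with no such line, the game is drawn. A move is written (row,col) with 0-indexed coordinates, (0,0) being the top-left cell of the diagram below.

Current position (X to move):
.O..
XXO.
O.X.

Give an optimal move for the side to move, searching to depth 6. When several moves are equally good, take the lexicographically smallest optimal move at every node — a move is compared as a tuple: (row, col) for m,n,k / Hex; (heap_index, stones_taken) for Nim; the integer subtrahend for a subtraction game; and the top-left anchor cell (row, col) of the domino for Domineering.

X's best at [.O../XXO./O.X.]: (0,0)

p1 X@[.O../XXO./O.X.]: (0,0)[XO../XXO./O.X.]+1* (0,2)[.OX./XXO./O.X.]-1 (0,3)[.O.X/XXO./O.X.]-1 (1,3)[.O../XXOX/O.X.]-1 (2,1)[.O../XXO./OXX.]-1 (2,3)[.O../XXO./O.XX]+1
p2 O@[XO../XXO./O.X.] terminal -1; root [.O../XXO./O.X.] d6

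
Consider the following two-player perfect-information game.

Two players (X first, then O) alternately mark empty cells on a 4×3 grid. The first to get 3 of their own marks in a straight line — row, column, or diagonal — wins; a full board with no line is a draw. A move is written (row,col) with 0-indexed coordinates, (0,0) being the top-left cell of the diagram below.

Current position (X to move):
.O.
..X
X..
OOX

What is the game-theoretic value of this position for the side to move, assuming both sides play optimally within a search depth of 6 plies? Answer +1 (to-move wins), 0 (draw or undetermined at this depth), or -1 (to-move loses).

ply 1, X at .O./..X/X../OOX | (0,0)=+1→XO./..X/X../OOX*; (0,2)=+1→.OX/..X/X../OOX; (1,0)=+1→.O./X.X/X../OOX; (1,1)=+1→.O./.XX/X../OOX; (2,1)=+1→.O./..X/XX./OOX; (2,2)=+1→.O./..X/X.X/OOX
ply 2, O at XO./..X/X../OOX | (0,2)=-1→XOO/..X/X../OOX*; (1,0)=-1→XO./O.X/X../OOX; (1,1)=-1→XO./.OX/X../OOX; (2,1)=-1→XO./..X/XO./OOX; (2,2)=-1→XO./..X/X.O/OOX
ply 3, X at XOO/..X/X../OOX | (1,0)=+1→XOO/X.X/X../OOX*; (1,1)=+1→XOO/.XX/X../OOX; (2,1)=+1→XOO/..X/XX./OOX; (2,2)=+1→XOO/..X/X.X/OOX
ply 4: XOO/X.X/X../OOX is terminal -1 (O); from .O./..X/X../OOX depth 6

value(.O./..X/X../OOX, X) = +1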